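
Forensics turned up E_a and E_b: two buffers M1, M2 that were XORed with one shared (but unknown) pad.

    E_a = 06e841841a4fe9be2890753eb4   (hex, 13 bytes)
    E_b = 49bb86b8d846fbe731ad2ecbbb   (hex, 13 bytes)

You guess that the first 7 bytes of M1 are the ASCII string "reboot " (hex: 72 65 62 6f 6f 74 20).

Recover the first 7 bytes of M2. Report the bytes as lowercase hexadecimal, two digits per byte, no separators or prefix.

First, E_a ⊕ E_b = (M1 ⊕ K) ⊕ (M2 ⊕ K) = M1 ⊕ M2, so the key drops out. Then M2 = (M1 ⊕ M2) ⊕ M1 over the first 7 bytes.
byte 0: (06 xor 49) xor 72 = 4f xor 72 = 3d
byte 1: (e8 xor bb) xor 65 = 53 xor 65 = 36
byte 2: (41 xor 86) xor 62 = c7 xor 62 = a5
byte 3: (84 xor b8) xor 6f = 3c xor 6f = 53
byte 4: (1a xor d8) xor 6f = c2 xor 6f = ad
byte 5: (4f xor 46) xor 74 = 09 xor 74 = 7d
byte 6: (e9 xor fb) xor 20 = 12 xor 20 = 32

3d36a553ad7d32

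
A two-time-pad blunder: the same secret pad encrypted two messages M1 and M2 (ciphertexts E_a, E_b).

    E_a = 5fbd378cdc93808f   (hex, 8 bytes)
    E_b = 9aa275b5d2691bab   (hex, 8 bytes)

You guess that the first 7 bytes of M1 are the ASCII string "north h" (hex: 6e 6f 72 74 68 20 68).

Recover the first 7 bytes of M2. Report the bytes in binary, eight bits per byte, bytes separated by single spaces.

First, E_a ⊕ E_b = (M1 ⊕ K) ⊕ (M2 ⊕ K) = M1 ⊕ M2, so the key drops out. Then M2 = (M1 ⊕ M2) ⊕ M1 over the first 7 bytes.
byte 0: (5f ^ 9a) ^ 6e = c5 ^ 6e = ab
byte 1: (bd ^ a2) ^ 6f = 1f ^ 6f = 70
byte 2: (37 ^ 75) ^ 72 = 42 ^ 72 = 30
byte 3: (8c ^ b5) ^ 74 = 39 ^ 74 = 4d
byte 4: (dc ^ d2) ^ 68 = 0e ^ 68 = 66
byte 5: (93 ^ 69) ^ 20 = fa ^ 20 = da
byte 6: (80 ^ 1b) ^ 68 = 9b ^ 68 = f3

10101011 01110000 00110000 01001101 01100110 11011010 11110011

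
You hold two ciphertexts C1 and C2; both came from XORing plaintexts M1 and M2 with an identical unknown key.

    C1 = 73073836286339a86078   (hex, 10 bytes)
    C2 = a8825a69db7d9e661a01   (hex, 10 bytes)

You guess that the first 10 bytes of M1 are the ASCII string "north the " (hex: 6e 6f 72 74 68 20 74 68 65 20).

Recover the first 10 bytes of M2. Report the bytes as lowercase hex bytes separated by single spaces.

b5 ea 10 2b 9b 3e d3 a6 1f 59

First, C1 ⊕ C2 = (M1 ⊕ K) ⊕ (M2 ⊕ K) = M1 ⊕ M2, so the key drops out. Then M2 = (M1 ⊕ M2) ⊕ M1 over the first 10 bytes.
byte 0: (73 xor a8) xor 6e = db xor 6e = b5
byte 1: (07 xor 82) xor 6f = 85 xor 6f = ea
byte 2: (38 xor 5a) xor 72 = 62 xor 72 = 10
byte 3: (36 xor 69) xor 74 = 5f xor 74 = 2b
byte 4: (28 xor db) xor 68 = f3 xor 68 = 9b
byte 5: (63 xor 7d) xor 20 = 1e xor 20 = 3e
byte 6: (39 xor 9e) xor 74 = a7 xor 74 = d3
byte 7: (a8 xor 66) xor 68 = ce xor 68 = a6
byte 8: (60 xor 1a) xor 65 = 7a xor 65 = 1f
byte 9: (78 xor 01) xor 20 = 79 xor 20 = 59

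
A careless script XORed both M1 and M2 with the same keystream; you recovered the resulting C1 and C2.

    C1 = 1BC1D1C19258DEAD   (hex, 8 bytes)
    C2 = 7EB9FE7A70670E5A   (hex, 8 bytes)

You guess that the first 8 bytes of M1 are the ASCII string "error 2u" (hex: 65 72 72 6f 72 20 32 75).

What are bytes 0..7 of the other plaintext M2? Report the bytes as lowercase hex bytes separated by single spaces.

00 0a 5d d4 90 1f e2 82

First, C1 ⊕ C2 = (M1 ⊕ K) ⊕ (M2 ⊕ K) = M1 ⊕ M2, so the key drops out. Then M2 = (M1 ⊕ M2) ⊕ M1 over the first 8 bytes.
byte 0: (1b ⊕ 7e) ⊕ 65 = 65 ⊕ 65 = 00
byte 1: (c1 ⊕ b9) ⊕ 72 = 78 ⊕ 72 = 0a
byte 2: (d1 ⊕ fe) ⊕ 72 = 2f ⊕ 72 = 5d
byte 3: (c1 ⊕ 7a) ⊕ 6f = bb ⊕ 6f = d4
byte 4: (92 ⊕ 70) ⊕ 72 = e2 ⊕ 72 = 90
byte 5: (58 ⊕ 67) ⊕ 20 = 3f ⊕ 20 = 1f
byte 6: (de ⊕ 0e) ⊕ 32 = d0 ⊕ 32 = e2
byte 7: (ad ⊕ 5a) ⊕ 75 = f7 ⊕ 75 = 82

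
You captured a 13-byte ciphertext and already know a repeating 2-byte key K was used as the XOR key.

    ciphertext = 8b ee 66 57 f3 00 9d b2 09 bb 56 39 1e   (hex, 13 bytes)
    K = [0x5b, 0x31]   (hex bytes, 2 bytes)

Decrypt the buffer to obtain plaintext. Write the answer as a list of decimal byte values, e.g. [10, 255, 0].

[208, 223, 61, 102, 168, 49, 198, 131, 82, 138, 13, 8, 69]

The 2-byte key repeats, so the effective keystream is 5b 31 5b 31 5b 31 5b 31 5b 31 5b 31 5b.
byte 0: 8b ⊕ 5b = d0
byte 1: ee ⊕ 31 = df
byte 2: 66 ⊕ 5b = 3d
byte 3: 57 ⊕ 31 = 66
byte 4: f3 ⊕ 5b = a8
byte 5: 00 ⊕ 31 = 31
byte 6: 9d ⊕ 5b = c6
byte 7: b2 ⊕ 31 = 83
byte 8: 09 ⊕ 5b = 52
byte 9: bb ⊕ 31 = 8a
byte 10: 56 ⊕ 5b = 0d
byte 11: 39 ⊕ 31 = 08
byte 12: 1e ⊕ 5b = 45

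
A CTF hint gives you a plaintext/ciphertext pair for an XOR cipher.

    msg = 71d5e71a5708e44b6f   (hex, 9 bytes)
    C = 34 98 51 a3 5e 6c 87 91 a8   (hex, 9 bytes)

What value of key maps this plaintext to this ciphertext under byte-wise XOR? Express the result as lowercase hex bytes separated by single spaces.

45 4d b6 b9 09 64 63 da c7

Since C = msg ⊕ key, XORing both sides with msg gives key = msg ⊕ C.
71 xor 34 = 45
d5 xor 98 = 4d
e7 xor 51 = b6
1a xor a3 = b9
57 xor 5e = 09
08 xor 6c = 64
e4 xor 87 = 63
4b xor 91 = da
6f xor a8 = c7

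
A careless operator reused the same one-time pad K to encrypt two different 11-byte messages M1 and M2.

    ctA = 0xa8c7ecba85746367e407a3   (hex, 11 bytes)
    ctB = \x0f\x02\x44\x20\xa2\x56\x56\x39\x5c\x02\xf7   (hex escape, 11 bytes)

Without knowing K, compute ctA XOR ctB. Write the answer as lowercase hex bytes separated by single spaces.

a7 c5 a8 9a 27 22 35 5e b8 05 54

ctA ⊕ ctB = (M1 ⊕ K) ⊕ (M2 ⊕ K) = M1 ⊕ M2 — the shared key cancels under XOR.
byte 0: a8 ⊕ 0f = a7
byte 1: c7 ⊕ 02 = c5
byte 2: ec ⊕ 44 = a8
byte 3: ba ⊕ 20 = 9a
byte 4: 85 ⊕ a2 = 27
byte 5: 74 ⊕ 56 = 22
byte 6: 63 ⊕ 56 = 35
byte 7: 67 ⊕ 39 = 5e
byte 8: e4 ⊕ 5c = b8
byte 9: 07 ⊕ 02 = 05
byte 10: a3 ⊕ f7 = 54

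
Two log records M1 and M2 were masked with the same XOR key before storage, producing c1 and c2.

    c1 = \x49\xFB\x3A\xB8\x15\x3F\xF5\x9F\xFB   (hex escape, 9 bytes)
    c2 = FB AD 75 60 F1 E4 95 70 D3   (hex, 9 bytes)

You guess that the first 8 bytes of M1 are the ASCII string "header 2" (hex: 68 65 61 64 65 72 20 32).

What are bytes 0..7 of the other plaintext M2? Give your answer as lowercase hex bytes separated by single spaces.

da 33 2e bc 81 a9 40 dd

First, c1 ⊕ c2 = (M1 ⊕ K) ⊕ (M2 ⊕ K) = M1 ⊕ M2, so the key drops out. Then M2 = (M1 ⊕ M2) ⊕ M1 over the first 8 bytes.
byte 0: (49 ^ fb) ^ 68 = b2 ^ 68 = da
byte 1: (fb ^ ad) ^ 65 = 56 ^ 65 = 33
byte 2: (3a ^ 75) ^ 61 = 4f ^ 61 = 2e
byte 3: (b8 ^ 60) ^ 64 = d8 ^ 64 = bc
byte 4: (15 ^ f1) ^ 65 = e4 ^ 65 = 81
byte 5: (3f ^ e4) ^ 72 = db ^ 72 = a9
byte 6: (f5 ^ 95) ^ 20 = 60 ^ 20 = 40
byte 7: (9f ^ 70) ^ 32 = ef ^ 32 = dd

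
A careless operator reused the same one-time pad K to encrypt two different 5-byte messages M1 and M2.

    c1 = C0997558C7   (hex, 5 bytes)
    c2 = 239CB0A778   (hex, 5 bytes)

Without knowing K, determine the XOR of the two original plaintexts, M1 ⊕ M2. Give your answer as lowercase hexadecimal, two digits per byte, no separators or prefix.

e305c5ffbf

c1 ⊕ c2 = (M1 ⊕ K) ⊕ (M2 ⊕ K) = M1 ⊕ M2 — the shared key cancels under XOR.
11000000 ^ 00100011 = 11100011
10011001 ^ 10011100 = 00000101
01110101 ^ 10110000 = 11000101
01011000 ^ 10100111 = 11111111
11000111 ^ 01111000 = 10111111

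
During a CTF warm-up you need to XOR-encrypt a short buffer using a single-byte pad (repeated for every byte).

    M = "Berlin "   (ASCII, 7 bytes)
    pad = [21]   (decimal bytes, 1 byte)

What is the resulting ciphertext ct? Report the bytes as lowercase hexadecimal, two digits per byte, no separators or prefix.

577067797c7b35

The 1-byte key repeats, so the effective keystream is 15 15 15 15 15 15 15.
byte 0: 42 ^ 15 = 57
byte 1: 65 ^ 15 = 70
byte 2: 72 ^ 15 = 67
byte 3: 6c ^ 15 = 79
byte 4: 69 ^ 15 = 7c
byte 5: 6e ^ 15 = 7b
byte 6: 20 ^ 15 = 35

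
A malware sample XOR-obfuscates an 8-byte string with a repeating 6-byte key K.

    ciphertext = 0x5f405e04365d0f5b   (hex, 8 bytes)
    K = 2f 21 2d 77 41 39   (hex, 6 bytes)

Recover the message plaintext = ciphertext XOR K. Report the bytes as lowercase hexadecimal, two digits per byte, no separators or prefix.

The 6-byte key repeats, so the effective keystream is 2f 21 2d 77 41 39 2f 21.
byte 0: 5f ^ 2f = 70
byte 1: 40 ^ 21 = 61
byte 2: 5e ^ 2d = 73
byte 3: 04 ^ 77 = 73
byte 4: 36 ^ 41 = 77
byte 5: 5d ^ 39 = 64
byte 6: 0f ^ 2f = 20
byte 7: 5b ^ 21 = 7a

706173737764207a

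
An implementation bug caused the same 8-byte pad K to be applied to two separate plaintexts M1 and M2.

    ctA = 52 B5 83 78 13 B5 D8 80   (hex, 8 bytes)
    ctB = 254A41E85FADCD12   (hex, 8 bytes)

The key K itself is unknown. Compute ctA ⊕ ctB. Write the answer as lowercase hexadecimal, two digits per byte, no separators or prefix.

ctA ⊕ ctB = (M1 ⊕ K) ⊕ (M2 ⊕ K) = M1 ⊕ M2 — the shared key cancels under XOR.
 82 xor  37 = 119
181 xor  74 = 255
131 xor  65 = 194
120 xor 232 = 144
 19 xor  95 =  76
181 xor 173 =  24
216 xor 205 =  21
128 xor  18 = 146

77ffc2904c181592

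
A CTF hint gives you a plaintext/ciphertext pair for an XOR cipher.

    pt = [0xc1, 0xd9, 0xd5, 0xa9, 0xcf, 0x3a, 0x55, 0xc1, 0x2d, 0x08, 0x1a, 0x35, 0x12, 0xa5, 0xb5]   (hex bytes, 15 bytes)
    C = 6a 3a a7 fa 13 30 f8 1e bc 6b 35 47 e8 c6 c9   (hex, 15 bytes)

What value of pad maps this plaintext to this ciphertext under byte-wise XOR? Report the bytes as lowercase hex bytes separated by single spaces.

Since C = pt ⊕ pad, XORing both sides with pt gives pad = pt ⊕ C.
c1 ^ 6a = ab
d9 ^ 3a = e3
d5 ^ a7 = 72
a9 ^ fa = 53
cf ^ 13 = dc
3a ^ 30 = 0a
55 ^ f8 = ad
c1 ^ 1e = df
2d ^ bc = 91
08 ^ 6b = 63
1a ^ 35 = 2f
35 ^ 47 = 72
12 ^ e8 = fa
a5 ^ c6 = 63
b5 ^ c9 = 7c

ab e3 72 53 dc 0a ad df 91 63 2f 72 fa 63 7c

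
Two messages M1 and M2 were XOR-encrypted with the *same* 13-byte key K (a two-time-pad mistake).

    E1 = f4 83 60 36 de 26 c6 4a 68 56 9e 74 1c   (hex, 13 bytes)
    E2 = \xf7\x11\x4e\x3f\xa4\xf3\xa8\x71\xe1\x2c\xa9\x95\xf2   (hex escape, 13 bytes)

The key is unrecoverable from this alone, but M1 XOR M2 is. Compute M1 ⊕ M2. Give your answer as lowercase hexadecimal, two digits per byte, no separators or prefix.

E1 ⊕ E2 = (M1 ⊕ K) ⊕ (M2 ⊕ K) = M1 ⊕ M2 — the shared key cancels under XOR.
11110100 ^ 11110111 = 00000011
10000011 ^ 00010001 = 10010010
01100000 ^ 01001110 = 00101110
00110110 ^ 00111111 = 00001001
11011110 ^ 10100100 = 01111010
00100110 ^ 11110011 = 11010101
11000110 ^ 10101000 = 01101110
01001010 ^ 01110001 = 00111011
01101000 ^ 11100001 = 10001001
01010110 ^ 00101100 = 01111010
10011110 ^ 10101001 = 00110111
01110100 ^ 10010101 = 11100001
00011100 ^ 11110010 = 11101110

03922e097ad56e3b897a37e1ee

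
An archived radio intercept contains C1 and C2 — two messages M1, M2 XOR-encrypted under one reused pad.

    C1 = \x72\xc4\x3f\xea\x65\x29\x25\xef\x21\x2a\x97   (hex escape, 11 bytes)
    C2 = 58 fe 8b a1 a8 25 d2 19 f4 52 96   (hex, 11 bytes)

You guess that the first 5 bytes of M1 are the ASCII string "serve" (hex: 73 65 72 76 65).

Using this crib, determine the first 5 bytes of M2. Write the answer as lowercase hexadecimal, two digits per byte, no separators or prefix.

595fc63da8

First, C1 ⊕ C2 = (M1 ⊕ K) ⊕ (M2 ⊕ K) = M1 ⊕ M2, so the key drops out. Then M2 = (M1 ⊕ M2) ⊕ M1 over the first 5 bytes.
byte 0: (72 ^ 58) ^ 73 = 2a ^ 73 = 59
byte 1: (c4 ^ fe) ^ 65 = 3a ^ 65 = 5f
byte 2: (3f ^ 8b) ^ 72 = b4 ^ 72 = c6
byte 3: (ea ^ a1) ^ 76 = 4b ^ 76 = 3d
byte 4: (65 ^ a8) ^ 65 = cd ^ 65 = a8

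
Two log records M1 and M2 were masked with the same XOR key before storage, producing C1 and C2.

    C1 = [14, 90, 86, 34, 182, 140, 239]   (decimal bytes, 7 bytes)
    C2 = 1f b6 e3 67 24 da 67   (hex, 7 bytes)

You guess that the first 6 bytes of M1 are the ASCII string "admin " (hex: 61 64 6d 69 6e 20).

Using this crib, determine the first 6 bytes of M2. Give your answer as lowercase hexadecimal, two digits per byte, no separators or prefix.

7088d82cfc76

First, C1 ⊕ C2 = (M1 ⊕ K) ⊕ (M2 ⊕ K) = M1 ⊕ M2, so the key drops out. Then M2 = (M1 ⊕ M2) ⊕ M1 over the first 6 bytes.
byte 0: (0e ^ 1f) ^ 61 = 11 ^ 61 = 70
byte 1: (5a ^ b6) ^ 64 = ec ^ 64 = 88
byte 2: (56 ^ e3) ^ 6d = b5 ^ 6d = d8
byte 3: (22 ^ 67) ^ 69 = 45 ^ 69 = 2c
byte 4: (b6 ^ 24) ^ 6e = 92 ^ 6e = fc
byte 5: (8c ^ da) ^ 20 = 56 ^ 20 = 76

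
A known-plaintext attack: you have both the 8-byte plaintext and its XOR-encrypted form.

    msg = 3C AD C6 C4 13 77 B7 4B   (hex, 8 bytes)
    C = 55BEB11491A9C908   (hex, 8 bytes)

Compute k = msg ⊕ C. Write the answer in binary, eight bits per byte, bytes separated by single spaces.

Since C = msg ⊕ k, XORing both sides with msg gives k = msg ⊕ C.
 60 ^  85 = 105
173 ^ 190 =  19
198 ^ 177 = 119
196 ^  20 = 208
 19 ^ 145 = 130
119 ^ 169 = 222
183 ^ 201 = 126
 75 ^   8 =  67

01101001 00010011 01110111 11010000 10000010 11011110 01111110 01000011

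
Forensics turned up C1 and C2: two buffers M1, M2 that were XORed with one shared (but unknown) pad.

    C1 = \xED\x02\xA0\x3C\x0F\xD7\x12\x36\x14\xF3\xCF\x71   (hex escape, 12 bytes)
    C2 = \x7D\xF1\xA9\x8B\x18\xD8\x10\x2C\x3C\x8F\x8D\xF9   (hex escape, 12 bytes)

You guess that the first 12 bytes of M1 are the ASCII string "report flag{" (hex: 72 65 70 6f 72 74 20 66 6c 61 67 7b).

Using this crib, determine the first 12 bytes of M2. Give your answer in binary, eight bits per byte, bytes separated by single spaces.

11100010 10010110 01111001 11011000 01100101 01111011 00100010 01111100 01000100 00011101 00100101 11110011

First, C1 ⊕ C2 = (M1 ⊕ K) ⊕ (M2 ⊕ K) = M1 ⊕ M2, so the key drops out. Then M2 = (M1 ⊕ M2) ⊕ M1 over the first 12 bytes.
byte 0: (ed xor 7d) xor 72 = 90 xor 72 = e2
byte 1: (02 xor f1) xor 65 = f3 xor 65 = 96
byte 2: (a0 xor a9) xor 70 = 09 xor 70 = 79
byte 3: (3c xor 8b) xor 6f = b7 xor 6f = d8
byte 4: (0f xor 18) xor 72 = 17 xor 72 = 65
byte 5: (d7 xor d8) xor 74 = 0f xor 74 = 7b
byte 6: (12 xor 10) xor 20 = 02 xor 20 = 22
byte 7: (36 xor 2c) xor 66 = 1a xor 66 = 7c
byte 8: (14 xor 3c) xor 6c = 28 xor 6c = 44
byte 9: (f3 xor 8f) xor 61 = 7c xor 61 = 1d
byte 10: (cf xor 8d) xor 67 = 42 xor 67 = 25
byte 11: (71 xor f9) xor 7b = 88 xor 7b = f3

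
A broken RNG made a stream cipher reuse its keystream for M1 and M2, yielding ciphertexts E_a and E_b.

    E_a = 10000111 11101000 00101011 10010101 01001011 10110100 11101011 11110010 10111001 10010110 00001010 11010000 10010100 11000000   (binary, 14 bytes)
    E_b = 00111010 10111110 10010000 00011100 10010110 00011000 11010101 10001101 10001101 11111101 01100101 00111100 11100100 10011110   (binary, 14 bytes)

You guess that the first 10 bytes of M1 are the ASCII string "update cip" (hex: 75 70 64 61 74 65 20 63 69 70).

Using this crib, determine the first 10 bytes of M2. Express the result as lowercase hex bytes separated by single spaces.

c8 26 df e8 a9 c9 1e 1c 5d 1b

First, E_a ⊕ E_b = (M1 ⊕ K) ⊕ (M2 ⊕ K) = M1 ⊕ M2, so the key drops out. Then M2 = (M1 ⊕ M2) ⊕ M1 over the first 10 bytes.
byte 0: (87 xor 3a) xor 75 = bd xor 75 = c8
byte 1: (e8 xor be) xor 70 = 56 xor 70 = 26
byte 2: (2b xor 90) xor 64 = bb xor 64 = df
byte 3: (95 xor 1c) xor 61 = 89 xor 61 = e8
byte 4: (4b xor 96) xor 74 = dd xor 74 = a9
byte 5: (b4 xor 18) xor 65 = ac xor 65 = c9
byte 6: (eb xor d5) xor 20 = 3e xor 20 = 1e
byte 7: (f2 xor 8d) xor 63 = 7f xor 63 = 1c
byte 8: (b9 xor 8d) xor 69 = 34 xor 69 = 5d
byte 9: (96 xor fd) xor 70 = 6b xor 70 = 1b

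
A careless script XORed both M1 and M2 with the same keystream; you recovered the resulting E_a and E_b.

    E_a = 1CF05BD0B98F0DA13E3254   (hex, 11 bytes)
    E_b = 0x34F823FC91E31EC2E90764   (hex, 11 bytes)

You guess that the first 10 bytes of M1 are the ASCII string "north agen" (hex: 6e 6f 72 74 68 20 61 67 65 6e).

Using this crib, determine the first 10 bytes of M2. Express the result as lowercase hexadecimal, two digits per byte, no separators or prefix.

First, E_a ⊕ E_b = (M1 ⊕ K) ⊕ (M2 ⊕ K) = M1 ⊕ M2, so the key drops out. Then M2 = (M1 ⊕ M2) ⊕ M1 over the first 10 bytes.
byte 0: (1c ⊕ 34) ⊕ 6e = 28 ⊕ 6e = 46
byte 1: (f0 ⊕ f8) ⊕ 6f = 08 ⊕ 6f = 67
byte 2: (5b ⊕ 23) ⊕ 72 = 78 ⊕ 72 = 0a
byte 3: (d0 ⊕ fc) ⊕ 74 = 2c ⊕ 74 = 58
byte 4: (b9 ⊕ 91) ⊕ 68 = 28 ⊕ 68 = 40
byte 5: (8f ⊕ e3) ⊕ 20 = 6c ⊕ 20 = 4c
byte 6: (0d ⊕ 1e) ⊕ 61 = 13 ⊕ 61 = 72
byte 7: (a1 ⊕ c2) ⊕ 67 = 63 ⊕ 67 = 04
byte 8: (3e ⊕ e9) ⊕ 65 = d7 ⊕ 65 = b2
byte 9: (32 ⊕ 07) ⊕ 6e = 35 ⊕ 6e = 5b

46670a58404c7204b25b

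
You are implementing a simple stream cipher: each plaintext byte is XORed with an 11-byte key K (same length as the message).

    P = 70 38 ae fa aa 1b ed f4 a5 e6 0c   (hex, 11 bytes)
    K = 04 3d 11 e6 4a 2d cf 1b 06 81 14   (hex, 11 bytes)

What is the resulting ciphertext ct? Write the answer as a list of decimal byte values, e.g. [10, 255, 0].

70 xor 04 = 74
38 xor 3d = 05
ae xor 11 = bf
fa xor e6 = 1c
aa xor 4a = e0
1b xor 2d = 36
ed xor cf = 22
f4 xor 1b = ef
a5 xor 06 = a3
e6 xor 81 = 67
0c xor 14 = 18

[116, 5, 191, 28, 224, 54, 34, 239, 163, 103, 24]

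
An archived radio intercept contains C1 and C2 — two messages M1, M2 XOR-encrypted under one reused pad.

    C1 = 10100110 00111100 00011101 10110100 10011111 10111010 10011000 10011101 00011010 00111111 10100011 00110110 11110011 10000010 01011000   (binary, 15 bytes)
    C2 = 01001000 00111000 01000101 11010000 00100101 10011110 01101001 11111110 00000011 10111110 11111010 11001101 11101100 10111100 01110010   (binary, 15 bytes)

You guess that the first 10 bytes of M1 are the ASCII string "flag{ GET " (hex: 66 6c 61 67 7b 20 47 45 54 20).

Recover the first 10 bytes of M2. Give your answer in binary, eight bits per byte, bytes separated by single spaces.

First, C1 ⊕ C2 = (M1 ⊕ K) ⊕ (M2 ⊕ K) = M1 ⊕ M2, so the key drops out. Then M2 = (M1 ⊕ M2) ⊕ M1 over the first 10 bytes.
byte 0: (a6 XOR 48) XOR 66 = ee XOR 66 = 88
byte 1: (3c XOR 38) XOR 6c = 04 XOR 6c = 68
byte 2: (1d XOR 45) XOR 61 = 58 XOR 61 = 39
byte 3: (b4 XOR d0) XOR 67 = 64 XOR 67 = 03
byte 4: (9f XOR 25) XOR 7b = ba XOR 7b = c1
byte 5: (ba XOR 9e) XOR 20 = 24 XOR 20 = 04
byte 6: (98 XOR 69) XOR 47 = f1 XOR 47 = b6
byte 7: (9d XOR fe) XOR 45 = 63 XOR 45 = 26
byte 8: (1a XOR 03) XOR 54 = 19 XOR 54 = 4d
byte 9: (3f XOR be) XOR 20 = 81 XOR 20 = a1

10001000 01101000 00111001 00000011 11000001 00000100 10110110 00100110 01001101 10100001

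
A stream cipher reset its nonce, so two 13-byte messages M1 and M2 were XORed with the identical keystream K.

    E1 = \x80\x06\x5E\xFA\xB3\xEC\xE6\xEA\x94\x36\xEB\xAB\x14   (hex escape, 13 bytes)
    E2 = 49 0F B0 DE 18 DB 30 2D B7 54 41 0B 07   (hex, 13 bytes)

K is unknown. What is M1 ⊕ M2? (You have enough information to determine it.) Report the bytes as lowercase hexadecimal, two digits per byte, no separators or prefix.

E1 ⊕ E2 = (M1 ⊕ K) ⊕ (M2 ⊕ K) = M1 ⊕ M2 — the shared key cancels under XOR.
10000000 ^ 01001001 = 11001001
00000110 ^ 00001111 = 00001001
01011110 ^ 10110000 = 11101110
11111010 ^ 11011110 = 00100100
10110011 ^ 00011000 = 10101011
11101100 ^ 11011011 = 00110111
11100110 ^ 00110000 = 11010110
11101010 ^ 00101101 = 11000111
10010100 ^ 10110111 = 00100011
00110110 ^ 01010100 = 01100010
11101011 ^ 01000001 = 10101010
10101011 ^ 00001011 = 10100000
00010100 ^ 00000111 = 00010011

c909ee24ab37d6c72362aaa013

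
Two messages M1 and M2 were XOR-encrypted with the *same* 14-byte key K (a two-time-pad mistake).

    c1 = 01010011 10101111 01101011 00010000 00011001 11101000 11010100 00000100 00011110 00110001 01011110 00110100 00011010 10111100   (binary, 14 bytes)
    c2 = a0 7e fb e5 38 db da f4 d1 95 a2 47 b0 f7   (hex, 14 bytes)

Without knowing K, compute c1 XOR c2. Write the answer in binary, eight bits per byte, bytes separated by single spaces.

11110011 11010001 10010000 11110101 00100001 00110011 00001110 11110000 11001111 10100100 11111100 01110011 10101010 01001011

c1 ⊕ c2 = (M1 ⊕ K) ⊕ (M2 ⊕ K) = M1 ⊕ M2 — the shared key cancels under XOR.
byte 0:  83 ⊕ 160 = 243
byte 1: 175 ⊕ 126 = 209
byte 2: 107 ⊕ 251 = 144
byte 3:  16 ⊕ 229 = 245
byte 4:  25 ⊕  56 =  33
byte 5: 232 ⊕ 219 =  51
byte 6: 212 ⊕ 218 =  14
byte 7:   4 ⊕ 244 = 240
byte 8:  30 ⊕ 209 = 207
byte 9:  49 ⊕ 149 = 164
byte 10:  94 ⊕ 162 = 252
byte 11:  52 ⊕  71 = 115
byte 12:  26 ⊕ 176 = 170
byte 13: 188 ⊕ 247 =  75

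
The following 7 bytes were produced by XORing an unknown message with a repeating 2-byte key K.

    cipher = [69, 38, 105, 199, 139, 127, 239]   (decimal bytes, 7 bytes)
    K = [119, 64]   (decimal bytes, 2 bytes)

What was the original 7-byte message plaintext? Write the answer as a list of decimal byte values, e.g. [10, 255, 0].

[50, 102, 30, 135, 252, 63, 152]

The 2-byte key repeats, so the effective keystream is 77 40 77 40 77 40 77.
byte 0: 01000101 ^ 01110111 = 00110010
byte 1: 00100110 ^ 01000000 = 01100110
byte 2: 01101001 ^ 01110111 = 00011110
byte 3: 11000111 ^ 01000000 = 10000111
byte 4: 10001011 ^ 01110111 = 11111100
byte 5: 01111111 ^ 01000000 = 00111111
byte 6: 11101111 ^ 01110111 = 10011000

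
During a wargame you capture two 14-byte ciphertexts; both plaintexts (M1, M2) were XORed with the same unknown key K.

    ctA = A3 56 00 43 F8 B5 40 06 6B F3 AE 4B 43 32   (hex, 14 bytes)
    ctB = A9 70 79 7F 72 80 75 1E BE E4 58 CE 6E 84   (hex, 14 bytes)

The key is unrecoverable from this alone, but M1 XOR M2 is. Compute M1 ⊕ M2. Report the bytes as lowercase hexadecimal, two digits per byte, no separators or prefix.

0a26793c8a353518d517f6852db6

ctA ⊕ ctB = (M1 ⊕ K) ⊕ (M2 ⊕ K) = M1 ⊕ M2 — the shared key cancels under XOR.
a3 ^ a9 = 0a
56 ^ 70 = 26
00 ^ 79 = 79
43 ^ 7f = 3c
f8 ^ 72 = 8a
b5 ^ 80 = 35
40 ^ 75 = 35
06 ^ 1e = 18
6b ^ be = d5
f3 ^ e4 = 17
ae ^ 58 = f6
4b ^ ce = 85
43 ^ 6e = 2d
32 ^ 84 = b6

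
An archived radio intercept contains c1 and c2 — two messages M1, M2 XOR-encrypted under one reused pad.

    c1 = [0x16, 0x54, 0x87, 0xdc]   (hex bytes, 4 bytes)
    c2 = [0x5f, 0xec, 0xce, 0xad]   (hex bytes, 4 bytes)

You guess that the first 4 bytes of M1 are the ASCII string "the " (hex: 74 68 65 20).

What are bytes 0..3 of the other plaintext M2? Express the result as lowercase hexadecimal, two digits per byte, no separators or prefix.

First, c1 ⊕ c2 = (M1 ⊕ K) ⊕ (M2 ⊕ K) = M1 ⊕ M2, so the key drops out. Then M2 = (M1 ⊕ M2) ⊕ M1 over the first 4 bytes.
byte 0: (16 xor 5f) xor 74 = 49 xor 74 = 3d
byte 1: (54 xor ec) xor 68 = b8 xor 68 = d0
byte 2: (87 xor ce) xor 65 = 49 xor 65 = 2c
byte 3: (dc xor ad) xor 20 = 71 xor 20 = 51

3dd02c51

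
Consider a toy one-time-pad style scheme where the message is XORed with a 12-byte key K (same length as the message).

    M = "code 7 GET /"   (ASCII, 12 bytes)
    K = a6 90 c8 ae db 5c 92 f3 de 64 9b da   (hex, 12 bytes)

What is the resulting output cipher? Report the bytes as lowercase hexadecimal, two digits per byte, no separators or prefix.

c5ffaccbfb6bb2b49b30bbf5

XOR is its own inverse, so applying the key byte-wise gives the result directly.
 99 ⊕ 166 = 197
111 ⊕ 144 = 255
100 ⊕ 200 = 172
101 ⊕ 174 = 203
 32 ⊕ 219 = 251
 55 ⊕  92 = 107
 32 ⊕ 146 = 178
 71 ⊕ 243 = 180
 69 ⊕ 222 = 155
 84 ⊕ 100 =  48
 32 ⊕ 155 = 187
 47 ⊕ 218 = 245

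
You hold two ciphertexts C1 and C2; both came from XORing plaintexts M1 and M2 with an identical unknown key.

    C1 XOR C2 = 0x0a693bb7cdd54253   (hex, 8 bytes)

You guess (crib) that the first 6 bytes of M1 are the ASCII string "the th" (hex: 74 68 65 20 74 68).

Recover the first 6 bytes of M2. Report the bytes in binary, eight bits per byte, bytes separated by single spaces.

Since C1 ⊕ C2 = M1 ⊕ M2, XORing with the guessed M1 bytes yields the corresponding M2 bytes: M2 = (C1 ⊕ C2) ⊕ M1.
 10 xor 116 = 126
105 xor 104 =   1
 59 xor 101 =  94
183 xor  32 = 151
205 xor 116 = 185
213 xor 104 = 189

01111110 00000001 01011110 10010111 10111001 10111101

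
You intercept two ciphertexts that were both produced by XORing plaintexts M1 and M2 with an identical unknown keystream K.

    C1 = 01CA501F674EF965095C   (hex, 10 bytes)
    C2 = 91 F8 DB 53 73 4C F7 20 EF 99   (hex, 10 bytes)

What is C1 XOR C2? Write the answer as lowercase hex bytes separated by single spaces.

90 32 8b 4c 14 02 0e 45 e6 c5

C1 ⊕ C2 = (M1 ⊕ K) ⊕ (M2 ⊕ K) = M1 ⊕ M2 — the shared key cancels under XOR.
byte 0:   1 ^ 145 = 144
byte 1: 202 ^ 248 =  50
byte 2:  80 ^ 219 = 139
byte 3:  31 ^  83 =  76
byte 4: 103 ^ 115 =  20
byte 5:  78 ^  76 =   2
byte 6: 249 ^ 247 =  14
byte 7: 101 ^  32 =  69
byte 8:   9 ^ 239 = 230
byte 9:  92 ^ 153 = 197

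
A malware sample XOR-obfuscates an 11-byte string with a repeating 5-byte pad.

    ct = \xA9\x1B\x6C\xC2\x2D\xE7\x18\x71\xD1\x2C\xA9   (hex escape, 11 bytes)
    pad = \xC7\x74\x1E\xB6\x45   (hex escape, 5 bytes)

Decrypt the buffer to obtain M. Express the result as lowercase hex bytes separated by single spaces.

The 5-byte key repeats, so the effective keystream is c7 74 1e b6 45 c7 74 1e b6 45 c7.
byte 0: a9 ^ c7 = 6e
byte 1: 1b ^ 74 = 6f
byte 2: 6c ^ 1e = 72
byte 3: c2 ^ b6 = 74
byte 4: 2d ^ 45 = 68
byte 5: e7 ^ c7 = 20
byte 6: 18 ^ 74 = 6c
byte 7: 71 ^ 1e = 6f
byte 8: d1 ^ b6 = 67
byte 9: 2c ^ 45 = 69
byte 10: a9 ^ c7 = 6e

6e 6f 72 74 68 20 6c 6f 67 69 6e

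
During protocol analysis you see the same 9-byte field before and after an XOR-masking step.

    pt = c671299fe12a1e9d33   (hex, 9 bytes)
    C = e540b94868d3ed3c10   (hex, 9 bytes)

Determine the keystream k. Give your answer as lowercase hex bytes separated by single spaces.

23 31 90 d7 89 f9 f3 a1 23

Since C = pt ⊕ k, XORing both sides with pt gives k = pt ⊕ C.
c6 XOR e5 = 23
71 XOR 40 = 31
29 XOR b9 = 90
9f XOR 48 = d7
e1 XOR 68 = 89
2a XOR d3 = f9
1e XOR ed = f3
9d XOR 3c = a1
33 XOR 10 = 23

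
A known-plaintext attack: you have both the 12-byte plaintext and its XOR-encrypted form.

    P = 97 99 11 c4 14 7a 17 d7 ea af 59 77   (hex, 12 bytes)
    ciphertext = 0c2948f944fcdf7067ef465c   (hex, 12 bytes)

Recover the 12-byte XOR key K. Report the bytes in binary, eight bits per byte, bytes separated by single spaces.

10011011 10110000 01011001 00111101 01010000 10000110 11001000 10100111 10001101 01000000 00011111 00101011

Since ciphertext = P ⊕ K, XORing both sides with P gives K = P ⊕ ciphertext.
10010111 ⊕ 00001100 = 10011011
10011001 ⊕ 00101001 = 10110000
00010001 ⊕ 01001000 = 01011001
11000100 ⊕ 11111001 = 00111101
00010100 ⊕ 01000100 = 01010000
01111010 ⊕ 11111100 = 10000110
00010111 ⊕ 11011111 = 11001000
11010111 ⊕ 01110000 = 10100111
11101010 ⊕ 01100111 = 10001101
10101111 ⊕ 11101111 = 01000000
01011001 ⊕ 01000110 = 00011111
01110111 ⊕ 01011100 = 00101011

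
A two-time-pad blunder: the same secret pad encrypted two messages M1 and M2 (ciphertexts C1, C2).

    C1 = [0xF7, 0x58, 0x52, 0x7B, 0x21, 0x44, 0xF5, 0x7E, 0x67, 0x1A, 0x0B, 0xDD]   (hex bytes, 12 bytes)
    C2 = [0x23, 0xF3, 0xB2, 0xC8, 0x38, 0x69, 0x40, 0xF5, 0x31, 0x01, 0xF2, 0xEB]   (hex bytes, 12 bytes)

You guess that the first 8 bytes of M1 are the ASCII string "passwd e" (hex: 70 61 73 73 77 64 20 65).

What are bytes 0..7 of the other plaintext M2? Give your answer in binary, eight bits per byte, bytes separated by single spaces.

10100100 11001010 10010011 11000000 01101110 01001001 10010101 11101110

First, C1 ⊕ C2 = (M1 ⊕ K) ⊕ (M2 ⊕ K) = M1 ⊕ M2, so the key drops out. Then M2 = (M1 ⊕ M2) ⊕ M1 over the first 8 bytes.
byte 0: (f7 xor 23) xor 70 = d4 xor 70 = a4
byte 1: (58 xor f3) xor 61 = ab xor 61 = ca
byte 2: (52 xor b2) xor 73 = e0 xor 73 = 93
byte 3: (7b xor c8) xor 73 = b3 xor 73 = c0
byte 4: (21 xor 38) xor 77 = 19 xor 77 = 6e
byte 5: (44 xor 69) xor 64 = 2d xor 64 = 49
byte 6: (f5 xor 40) xor 20 = b5 xor 20 = 95
byte 7: (7e xor f5) xor 65 = 8b xor 65 = ee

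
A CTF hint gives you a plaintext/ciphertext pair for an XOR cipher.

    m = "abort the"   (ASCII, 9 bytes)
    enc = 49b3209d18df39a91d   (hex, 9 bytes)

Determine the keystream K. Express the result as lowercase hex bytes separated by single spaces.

Since enc = m ⊕ K, XORing both sides with m gives K = m ⊕ enc.
61 ^ 49 = 28
62 ^ b3 = d1
6f ^ 20 = 4f
72 ^ 9d = ef
74 ^ 18 = 6c
20 ^ df = ff
74 ^ 39 = 4d
68 ^ a9 = c1
65 ^ 1d = 78

28 d1 4f ef 6c ff 4d c1 78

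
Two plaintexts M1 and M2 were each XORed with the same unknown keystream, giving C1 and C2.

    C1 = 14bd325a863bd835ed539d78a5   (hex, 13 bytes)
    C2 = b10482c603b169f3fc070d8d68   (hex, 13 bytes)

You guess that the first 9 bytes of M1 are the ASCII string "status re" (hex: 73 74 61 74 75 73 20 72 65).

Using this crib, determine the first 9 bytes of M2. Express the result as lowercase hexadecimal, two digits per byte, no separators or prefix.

First, C1 ⊕ C2 = (M1 ⊕ K) ⊕ (M2 ⊕ K) = M1 ⊕ M2, so the key drops out. Then M2 = (M1 ⊕ M2) ⊕ M1 over the first 9 bytes.
byte 0: (14 XOR b1) XOR 73 = a5 XOR 73 = d6
byte 1: (bd XOR 04) XOR 74 = b9 XOR 74 = cd
byte 2: (32 XOR 82) XOR 61 = b0 XOR 61 = d1
byte 3: (5a XOR c6) XOR 74 = 9c XOR 74 = e8
byte 4: (86 XOR 03) XOR 75 = 85 XOR 75 = f0
byte 5: (3b XOR b1) XOR 73 = 8a XOR 73 = f9
byte 6: (d8 XOR 69) XOR 20 = b1 XOR 20 = 91
byte 7: (35 XOR f3) XOR 72 = c6 XOR 72 = b4
byte 8: (ed XOR fc) XOR 65 = 11 XOR 65 = 74

d6cdd1e8f0f991b474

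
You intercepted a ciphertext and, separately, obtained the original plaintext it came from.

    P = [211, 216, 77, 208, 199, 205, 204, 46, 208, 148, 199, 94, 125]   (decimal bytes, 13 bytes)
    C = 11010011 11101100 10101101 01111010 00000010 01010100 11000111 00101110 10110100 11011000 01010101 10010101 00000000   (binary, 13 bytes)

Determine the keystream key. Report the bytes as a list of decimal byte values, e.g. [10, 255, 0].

Since C = P ⊕ key, XORing both sides with P gives key = P ⊕ C.
byte 0: 211 xor 211 =   0
byte 1: 216 xor 236 =  52
byte 2:  77 xor 173 = 224
byte 3: 208 xor 122 = 170
byte 4: 199 xor   2 = 197
byte 5: 205 xor  84 = 153
byte 6: 204 xor 199 =  11
byte 7:  46 xor  46 =   0
byte 8: 208 xor 180 = 100
byte 9: 148 xor 216 =  76
byte 10: 199 xor  85 = 146
byte 11:  94 xor 149 = 203
byte 12: 125 xor   0 = 125

[0, 52, 224, 170, 197, 153, 11, 0, 100, 76, 146, 203, 125]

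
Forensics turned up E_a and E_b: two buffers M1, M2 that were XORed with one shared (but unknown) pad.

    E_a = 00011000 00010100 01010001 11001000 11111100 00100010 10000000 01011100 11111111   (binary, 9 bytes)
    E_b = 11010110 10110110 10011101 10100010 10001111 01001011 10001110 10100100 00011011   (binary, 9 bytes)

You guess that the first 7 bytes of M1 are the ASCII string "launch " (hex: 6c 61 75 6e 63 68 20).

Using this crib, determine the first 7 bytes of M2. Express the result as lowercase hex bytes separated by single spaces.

First, E_a ⊕ E_b = (M1 ⊕ K) ⊕ (M2 ⊕ K) = M1 ⊕ M2, so the key drops out. Then M2 = (M1 ⊕ M2) ⊕ M1 over the first 7 bytes.
byte 0: (18 ⊕ d6) ⊕ 6c = ce ⊕ 6c = a2
byte 1: (14 ⊕ b6) ⊕ 61 = a2 ⊕ 61 = c3
byte 2: (51 ⊕ 9d) ⊕ 75 = cc ⊕ 75 = b9
byte 3: (c8 ⊕ a2) ⊕ 6e = 6a ⊕ 6e = 04
byte 4: (fc ⊕ 8f) ⊕ 63 = 73 ⊕ 63 = 10
byte 5: (22 ⊕ 4b) ⊕ 68 = 69 ⊕ 68 = 01
byte 6: (80 ⊕ 8e) ⊕ 20 = 0e ⊕ 20 = 2e

a2 c3 b9 04 10 01 2e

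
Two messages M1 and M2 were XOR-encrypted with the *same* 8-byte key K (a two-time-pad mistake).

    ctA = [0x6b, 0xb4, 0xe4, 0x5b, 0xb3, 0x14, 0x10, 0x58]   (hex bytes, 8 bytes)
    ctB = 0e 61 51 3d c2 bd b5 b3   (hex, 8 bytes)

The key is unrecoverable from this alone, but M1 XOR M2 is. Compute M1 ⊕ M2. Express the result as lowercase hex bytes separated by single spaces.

65 d5 b5 66 71 a9 a5 eb

ctA ⊕ ctB = (M1 ⊕ K) ⊕ (M2 ⊕ K) = M1 ⊕ M2 — the shared key cancels under XOR.
byte 0: 6b XOR 0e = 65
byte 1: b4 XOR 61 = d5
byte 2: e4 XOR 51 = b5
byte 3: 5b XOR 3d = 66
byte 4: b3 XOR c2 = 71
byte 5: 14 XOR bd = a9
byte 6: 10 XOR b5 = a5
byte 7: 58 XOR b3 = eb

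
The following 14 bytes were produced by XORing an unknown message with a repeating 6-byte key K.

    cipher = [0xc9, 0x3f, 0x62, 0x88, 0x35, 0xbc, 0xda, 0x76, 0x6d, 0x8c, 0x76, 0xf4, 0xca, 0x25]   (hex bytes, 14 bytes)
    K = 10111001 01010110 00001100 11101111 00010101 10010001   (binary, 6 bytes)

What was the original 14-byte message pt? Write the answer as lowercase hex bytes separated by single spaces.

70 69 6e 67 20 2d 63 20 61 63 63 65 73 73

The 6-byte key repeats, so the effective keystream is b9 56 0c ef 15 91 b9 56 0c ef 15 91 b9 56.
byte 0: 201 ⊕ 185 = 112
byte 1:  63 ⊕  86 = 105
byte 2:  98 ⊕  12 = 110
byte 3: 136 ⊕ 239 = 103
byte 4:  53 ⊕  21 =  32
byte 5: 188 ⊕ 145 =  45
byte 6: 218 ⊕ 185 =  99
byte 7: 118 ⊕  86 =  32
byte 8: 109 ⊕  12 =  97
byte 9: 140 ⊕ 239 =  99
byte 10: 118 ⊕  21 =  99
byte 11: 244 ⊕ 145 = 101
byte 12: 202 ⊕ 185 = 115
byte 13:  37 ⊕  86 = 115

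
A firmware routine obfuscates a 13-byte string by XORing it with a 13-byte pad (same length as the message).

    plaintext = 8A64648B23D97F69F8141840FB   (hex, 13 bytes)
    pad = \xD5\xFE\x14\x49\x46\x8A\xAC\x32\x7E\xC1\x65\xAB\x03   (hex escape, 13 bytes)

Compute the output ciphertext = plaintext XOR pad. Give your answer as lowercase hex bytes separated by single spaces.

5f 9a 70 c2 65 53 d3 5b 86 d5 7d eb f8

138 xor 213 =  95
100 xor 254 = 154
100 xor  20 = 112
139 xor  73 = 194
 35 xor  70 = 101
217 xor 138 =  83
127 xor 172 = 211
105 xor  50 =  91
248 xor 126 = 134
 20 xor 193 = 213
 24 xor 101 = 125
 64 xor 171 = 235
251 xor   3 = 248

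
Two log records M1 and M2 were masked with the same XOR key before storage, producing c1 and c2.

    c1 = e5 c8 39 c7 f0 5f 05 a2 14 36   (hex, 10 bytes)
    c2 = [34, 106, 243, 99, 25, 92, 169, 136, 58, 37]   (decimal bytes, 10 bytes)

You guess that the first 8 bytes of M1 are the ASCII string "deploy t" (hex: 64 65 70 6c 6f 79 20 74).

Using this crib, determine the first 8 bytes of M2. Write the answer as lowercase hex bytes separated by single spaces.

First, c1 ⊕ c2 = (M1 ⊕ K) ⊕ (M2 ⊕ K) = M1 ⊕ M2, so the key drops out. Then M2 = (M1 ⊕ M2) ⊕ M1 over the first 8 bytes.
byte 0: (e5 xor 22) xor 64 = c7 xor 64 = a3
byte 1: (c8 xor 6a) xor 65 = a2 xor 65 = c7
byte 2: (39 xor f3) xor 70 = ca xor 70 = ba
byte 3: (c7 xor 63) xor 6c = a4 xor 6c = c8
byte 4: (f0 xor 19) xor 6f = e9 xor 6f = 86
byte 5: (5f xor 5c) xor 79 = 03 xor 79 = 7a
byte 6: (05 xor a9) xor 20 = ac xor 20 = 8c
byte 7: (a2 xor 88) xor 74 = 2a xor 74 = 5e

a3 c7 ba c8 86 7a 8c 5e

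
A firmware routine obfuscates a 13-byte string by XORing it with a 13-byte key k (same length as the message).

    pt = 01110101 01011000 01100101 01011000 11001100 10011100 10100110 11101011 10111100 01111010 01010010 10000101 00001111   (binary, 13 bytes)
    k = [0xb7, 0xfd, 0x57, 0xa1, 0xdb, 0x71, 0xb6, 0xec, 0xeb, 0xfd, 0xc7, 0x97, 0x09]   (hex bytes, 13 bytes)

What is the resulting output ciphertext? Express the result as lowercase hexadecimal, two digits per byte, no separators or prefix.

c2a532f917ed10075787951206

75 xor b7 = c2
58 xor fd = a5
65 xor 57 = 32
58 xor a1 = f9
cc xor db = 17
9c xor 71 = ed
a6 xor b6 = 10
eb xor ec = 07
bc xor eb = 57
7a xor fd = 87
52 xor c7 = 95
85 xor 97 = 12
0f xor 09 = 06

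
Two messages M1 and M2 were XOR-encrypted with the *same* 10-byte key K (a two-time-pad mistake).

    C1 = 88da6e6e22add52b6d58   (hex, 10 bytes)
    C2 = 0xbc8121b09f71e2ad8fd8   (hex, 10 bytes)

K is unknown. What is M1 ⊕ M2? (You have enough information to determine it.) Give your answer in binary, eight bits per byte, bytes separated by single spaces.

00110100 01011011 01001111 11011110 10111101 11011100 00110111 10000110 11100010 10000000

C1 ⊕ C2 = (M1 ⊕ K) ⊕ (M2 ⊕ K) = M1 ⊕ M2 — the shared key cancels under XOR.
byte 0: 88 ⊕ bc = 34
byte 1: da ⊕ 81 = 5b
byte 2: 6e ⊕ 21 = 4f
byte 3: 6e ⊕ b0 = de
byte 4: 22 ⊕ 9f = bd
byte 5: ad ⊕ 71 = dc
byte 6: d5 ⊕ e2 = 37
byte 7: 2b ⊕ ad = 86
byte 8: 6d ⊕ 8f = e2
byte 9: 58 ⊕ d8 = 80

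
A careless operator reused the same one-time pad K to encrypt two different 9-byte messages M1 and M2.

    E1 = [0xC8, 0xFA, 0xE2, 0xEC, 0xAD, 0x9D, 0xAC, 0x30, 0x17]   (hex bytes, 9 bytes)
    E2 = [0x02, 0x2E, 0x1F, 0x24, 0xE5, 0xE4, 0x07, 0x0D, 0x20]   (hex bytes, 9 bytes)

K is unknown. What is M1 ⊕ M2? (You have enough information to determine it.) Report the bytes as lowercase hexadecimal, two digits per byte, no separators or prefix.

cad4fdc84879ab3d37

E1 ⊕ E2 = (M1 ⊕ K) ⊕ (M2 ⊕ K) = M1 ⊕ M2 — the shared key cancels under XOR.
c8 XOR 02 = ca
fa XOR 2e = d4
e2 XOR 1f = fd
ec XOR 24 = c8
ad XOR e5 = 48
9d XOR e4 = 79
ac XOR 07 = ab
30 XOR 0d = 3d
17 XOR 20 = 37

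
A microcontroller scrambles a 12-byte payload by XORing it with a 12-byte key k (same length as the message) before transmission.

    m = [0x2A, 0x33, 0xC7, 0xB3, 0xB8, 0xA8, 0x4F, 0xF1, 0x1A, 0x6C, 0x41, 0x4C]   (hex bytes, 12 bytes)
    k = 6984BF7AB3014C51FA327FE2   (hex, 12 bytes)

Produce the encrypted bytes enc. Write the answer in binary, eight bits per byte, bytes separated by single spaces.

byte 0: 2a xor 69 = 43
byte 1: 33 xor 84 = b7
byte 2: c7 xor bf = 78
byte 3: b3 xor 7a = c9
byte 4: b8 xor b3 = 0b
byte 5: a8 xor 01 = a9
byte 6: 4f xor 4c = 03
byte 7: f1 xor 51 = a0
byte 8: 1a xor fa = e0
byte 9: 6c xor 32 = 5e
byte 10: 41 xor 7f = 3e
byte 11: 4c xor e2 = ae

01000011 10110111 01111000 11001001 00001011 10101001 00000011 10100000 11100000 01011110 00111110 10101110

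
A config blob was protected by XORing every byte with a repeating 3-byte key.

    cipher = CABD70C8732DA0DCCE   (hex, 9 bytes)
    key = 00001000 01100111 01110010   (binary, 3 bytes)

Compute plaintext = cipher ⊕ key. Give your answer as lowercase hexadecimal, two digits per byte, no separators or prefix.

c2da02c0145fa8bbbc

The 3-byte key repeats, so the effective keystream is 08 67 72 08 67 72 08 67 72.
byte 0: 202 xor   8 = 194
byte 1: 189 xor 103 = 218
byte 2: 112 xor 114 =   2
byte 3: 200 xor   8 = 192
byte 4: 115 xor 103 =  20
byte 5:  45 xor 114 =  95
byte 6: 160 xor   8 = 168
byte 7: 220 xor 103 = 187
byte 8: 206 xor 114 = 188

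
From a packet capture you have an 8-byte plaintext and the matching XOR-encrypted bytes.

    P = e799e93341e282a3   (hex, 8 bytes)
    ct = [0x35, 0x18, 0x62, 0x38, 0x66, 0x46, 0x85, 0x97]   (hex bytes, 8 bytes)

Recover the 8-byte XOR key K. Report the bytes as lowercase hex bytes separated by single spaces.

Since ct = P ⊕ K, XORing both sides with P gives K = P ⊕ ct.
byte 0: e7 XOR 35 = d2
byte 1: 99 XOR 18 = 81
byte 2: e9 XOR 62 = 8b
byte 3: 33 XOR 38 = 0b
byte 4: 41 XOR 66 = 27
byte 5: e2 XOR 46 = a4
byte 6: 82 XOR 85 = 07
byte 7: a3 XOR 97 = 34

d2 81 8b 0b 27 a4 07 34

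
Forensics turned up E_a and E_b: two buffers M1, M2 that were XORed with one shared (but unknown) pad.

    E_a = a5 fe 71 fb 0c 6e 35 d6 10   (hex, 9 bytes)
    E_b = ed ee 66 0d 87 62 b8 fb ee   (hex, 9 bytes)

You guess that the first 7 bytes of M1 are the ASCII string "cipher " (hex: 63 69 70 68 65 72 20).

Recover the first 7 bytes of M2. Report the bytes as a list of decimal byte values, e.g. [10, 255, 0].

[43, 121, 103, 158, 238, 126, 173]

First, E_a ⊕ E_b = (M1 ⊕ K) ⊕ (M2 ⊕ K) = M1 ⊕ M2, so the key drops out. Then M2 = (M1 ⊕ M2) ⊕ M1 over the first 7 bytes.
byte 0: (a5 ^ ed) ^ 63 = 48 ^ 63 = 2b
byte 1: (fe ^ ee) ^ 69 = 10 ^ 69 = 79
byte 2: (71 ^ 66) ^ 70 = 17 ^ 70 = 67
byte 3: (fb ^ 0d) ^ 68 = f6 ^ 68 = 9e
byte 4: (0c ^ 87) ^ 65 = 8b ^ 65 = ee
byte 5: (6e ^ 62) ^ 72 = 0c ^ 72 = 7e
byte 6: (35 ^ b8) ^ 20 = 8d ^ 20 = ad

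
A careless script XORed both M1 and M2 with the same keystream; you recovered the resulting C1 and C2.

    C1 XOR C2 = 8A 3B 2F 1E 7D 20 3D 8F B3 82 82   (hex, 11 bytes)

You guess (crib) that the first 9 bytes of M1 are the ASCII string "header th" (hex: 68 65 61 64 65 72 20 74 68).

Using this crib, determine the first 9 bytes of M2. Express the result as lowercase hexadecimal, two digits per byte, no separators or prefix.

Since C1 ⊕ C2 = M1 ⊕ M2, XORing with the guessed M1 bytes yields the corresponding M2 bytes: M2 = (C1 ⊕ C2) ⊕ M1.
byte 0: 8a ^ 68 = e2
byte 1: 3b ^ 65 = 5e
byte 2: 2f ^ 61 = 4e
byte 3: 1e ^ 64 = 7a
byte 4: 7d ^ 65 = 18
byte 5: 20 ^ 72 = 52
byte 6: 3d ^ 20 = 1d
byte 7: 8f ^ 74 = fb
byte 8: b3 ^ 68 = db

e25e4e7a18521dfbdb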